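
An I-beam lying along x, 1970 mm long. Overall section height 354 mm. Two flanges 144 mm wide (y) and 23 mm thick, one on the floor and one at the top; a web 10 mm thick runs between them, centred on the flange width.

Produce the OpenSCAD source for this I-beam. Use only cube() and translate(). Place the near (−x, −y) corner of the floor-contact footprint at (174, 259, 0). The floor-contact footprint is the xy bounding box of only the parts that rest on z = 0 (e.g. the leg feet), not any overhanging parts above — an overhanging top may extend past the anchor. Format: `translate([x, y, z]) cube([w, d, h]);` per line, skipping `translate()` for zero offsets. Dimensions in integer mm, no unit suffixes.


translate([174, 259, 0]) cube([1970, 144, 23]);
translate([174, 326, 23]) cube([1970, 10, 308]);
translate([174, 259, 331]) cube([1970, 144, 23]);


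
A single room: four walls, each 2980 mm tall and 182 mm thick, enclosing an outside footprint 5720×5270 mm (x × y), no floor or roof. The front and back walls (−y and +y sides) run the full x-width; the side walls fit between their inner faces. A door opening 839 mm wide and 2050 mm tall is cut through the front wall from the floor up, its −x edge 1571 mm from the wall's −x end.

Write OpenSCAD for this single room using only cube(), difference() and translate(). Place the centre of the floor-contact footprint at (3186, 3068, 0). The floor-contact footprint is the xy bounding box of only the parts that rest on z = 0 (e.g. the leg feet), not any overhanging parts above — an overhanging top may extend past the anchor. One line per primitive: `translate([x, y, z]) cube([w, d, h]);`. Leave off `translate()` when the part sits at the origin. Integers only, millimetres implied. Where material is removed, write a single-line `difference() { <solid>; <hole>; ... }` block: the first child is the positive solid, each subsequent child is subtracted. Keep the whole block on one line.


difference() { translate([326, 433, 0]) cube([5720, 182, 2980]); translate([1897, 433, 0]) cube([839, 182, 2050]); }
translate([326, 5521, 0]) cube([5720, 182, 2980]);
translate([326, 615, 0]) cube([182, 4906, 2980]);
translate([5864, 615, 0]) cube([182, 4906, 2980]);


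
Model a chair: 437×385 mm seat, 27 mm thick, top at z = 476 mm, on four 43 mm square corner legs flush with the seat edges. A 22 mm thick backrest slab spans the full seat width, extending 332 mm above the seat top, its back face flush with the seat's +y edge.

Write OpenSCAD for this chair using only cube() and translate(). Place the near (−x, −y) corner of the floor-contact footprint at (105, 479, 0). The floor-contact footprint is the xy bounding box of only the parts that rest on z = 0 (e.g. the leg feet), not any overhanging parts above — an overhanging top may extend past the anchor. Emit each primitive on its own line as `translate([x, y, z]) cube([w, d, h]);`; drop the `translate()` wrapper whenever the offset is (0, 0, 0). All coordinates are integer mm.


// leg_h = 476 - 27 = 449
translate([105, 479, 449]) cube([437, 385, 27]);
translate([105, 479, 0]) cube([43, 43, 449]);
translate([499, 479, 0]) cube([43, 43, 449]);
translate([105, 821, 0]) cube([43, 43, 449]);
translate([499, 821, 0]) cube([43, 43, 449]);
translate([105, 842, 476]) cube([437, 22, 332]);


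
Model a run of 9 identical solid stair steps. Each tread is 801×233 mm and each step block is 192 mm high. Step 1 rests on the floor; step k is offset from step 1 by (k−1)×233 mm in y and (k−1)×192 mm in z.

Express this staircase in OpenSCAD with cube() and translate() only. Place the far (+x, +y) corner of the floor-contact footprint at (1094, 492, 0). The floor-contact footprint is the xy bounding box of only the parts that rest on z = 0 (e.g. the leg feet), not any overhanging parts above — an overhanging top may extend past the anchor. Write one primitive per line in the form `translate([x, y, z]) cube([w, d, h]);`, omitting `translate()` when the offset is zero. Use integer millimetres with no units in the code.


translate([293, 259, 0]) cube([801, 233, 192]);
translate([293, 492, 192]) cube([801, 233, 192]);
translate([293, 725, 384]) cube([801, 233, 192]);
translate([293, 958, 576]) cube([801, 233, 192]);
translate([293, 1191, 768]) cube([801, 233, 192]);
translate([293, 1424, 960]) cube([801, 233, 192]);
translate([293, 1657, 1152]) cube([801, 233, 192]);
translate([293, 1890, 1344]) cube([801, 233, 192]);
translate([293, 2123, 1536]) cube([801, 233, 192]);


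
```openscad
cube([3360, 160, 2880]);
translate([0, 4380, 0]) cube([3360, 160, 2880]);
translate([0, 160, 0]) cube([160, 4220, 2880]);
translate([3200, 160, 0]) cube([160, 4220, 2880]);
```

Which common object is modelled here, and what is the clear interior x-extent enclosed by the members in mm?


A house (or room) frame. The interior width is 3040 mm.

Four 2880 mm walls enclosing a rectangle with no floor or roof — a room or house frame. Outside width is 3360 mm and wall thickness is 160 mm, so the interior width is 3360 − 2 × 160 = 3040 mm.


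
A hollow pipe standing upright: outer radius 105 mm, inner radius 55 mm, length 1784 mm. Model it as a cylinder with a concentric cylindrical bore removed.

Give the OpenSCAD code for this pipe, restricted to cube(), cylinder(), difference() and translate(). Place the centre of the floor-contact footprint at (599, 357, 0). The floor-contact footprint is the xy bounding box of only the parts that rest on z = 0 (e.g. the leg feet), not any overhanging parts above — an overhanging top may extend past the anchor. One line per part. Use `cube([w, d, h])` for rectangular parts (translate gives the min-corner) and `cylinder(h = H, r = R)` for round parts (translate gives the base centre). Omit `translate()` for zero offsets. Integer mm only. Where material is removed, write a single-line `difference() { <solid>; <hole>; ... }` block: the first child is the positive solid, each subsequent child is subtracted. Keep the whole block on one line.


difference() { translate([599, 357, 0]) cylinder(h = 1784, r = 105); translate([599, 357, 0]) cylinder(h = 1784, r = 55); }


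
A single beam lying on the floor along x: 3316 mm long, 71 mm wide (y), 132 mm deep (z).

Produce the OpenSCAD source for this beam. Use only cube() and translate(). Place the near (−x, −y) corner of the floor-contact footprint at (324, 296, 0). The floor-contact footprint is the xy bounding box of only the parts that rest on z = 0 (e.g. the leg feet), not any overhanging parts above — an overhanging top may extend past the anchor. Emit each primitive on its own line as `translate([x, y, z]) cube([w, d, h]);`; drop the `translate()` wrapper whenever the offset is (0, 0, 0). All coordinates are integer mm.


translate([324, 296, 0]) cube([3316, 71, 132]);


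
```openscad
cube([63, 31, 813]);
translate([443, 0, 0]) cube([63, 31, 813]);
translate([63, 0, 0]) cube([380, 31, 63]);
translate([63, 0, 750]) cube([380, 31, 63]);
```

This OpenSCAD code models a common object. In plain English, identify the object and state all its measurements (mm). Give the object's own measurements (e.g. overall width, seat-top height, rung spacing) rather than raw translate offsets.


A rectangular picture frame lying in the x–z plane (depth along y). The opening is 380 mm wide (x) by 687 mm tall (z), surrounded by a border 63 mm wide on all four sides. The frame is 31 mm deep and is made of two full-height vertical stiles with two horizontal rails fitted between them.


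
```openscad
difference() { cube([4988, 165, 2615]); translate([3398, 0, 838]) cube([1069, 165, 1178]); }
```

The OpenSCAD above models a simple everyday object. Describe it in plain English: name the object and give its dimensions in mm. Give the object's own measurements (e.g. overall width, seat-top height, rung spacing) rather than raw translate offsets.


A wall 4988 mm long (x), 165 mm thick (y), 2615 mm tall, with a rectangular window opening cut through it. The opening is 1069 mm wide and 1178 mm tall; its sill is at z = 838 mm and its near (−x) edge is 3398 mm from the wall's −x end. The opening passes through the full wall thickness.


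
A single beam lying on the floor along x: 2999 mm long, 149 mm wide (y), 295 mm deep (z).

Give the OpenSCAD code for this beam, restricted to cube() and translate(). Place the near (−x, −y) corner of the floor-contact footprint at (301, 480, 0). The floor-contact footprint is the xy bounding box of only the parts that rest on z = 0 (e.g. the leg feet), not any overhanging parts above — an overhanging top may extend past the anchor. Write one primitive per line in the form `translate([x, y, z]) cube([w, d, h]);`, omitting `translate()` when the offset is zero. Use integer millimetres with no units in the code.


translate([301, 480, 0]) cube([2999, 149, 295]);


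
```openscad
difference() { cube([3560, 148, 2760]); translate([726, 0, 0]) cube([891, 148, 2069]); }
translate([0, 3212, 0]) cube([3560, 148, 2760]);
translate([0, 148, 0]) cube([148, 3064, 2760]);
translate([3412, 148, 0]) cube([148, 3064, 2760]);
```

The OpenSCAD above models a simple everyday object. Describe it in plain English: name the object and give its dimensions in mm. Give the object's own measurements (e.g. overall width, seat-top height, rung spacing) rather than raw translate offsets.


A single room: four walls, each 2760 mm tall and 148 mm thick, enclosing an outside footprint 3560×3360 mm (x × y), no floor or roof. The front and back walls (−y and +y sides) run the full x-width; the side walls fit between their inner faces. A door opening 891 mm wide and 2069 mm tall is cut through the front wall from the floor up, its −x edge 726 mm from the wall's −x end.


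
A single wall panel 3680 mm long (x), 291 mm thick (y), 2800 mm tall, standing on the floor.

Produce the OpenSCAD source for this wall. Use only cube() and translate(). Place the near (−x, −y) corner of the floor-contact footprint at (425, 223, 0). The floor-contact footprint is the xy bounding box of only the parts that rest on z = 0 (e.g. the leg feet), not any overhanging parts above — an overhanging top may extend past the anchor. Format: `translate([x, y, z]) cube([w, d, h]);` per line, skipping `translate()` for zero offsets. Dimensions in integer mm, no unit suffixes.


translate([425, 223, 0]) cube([3680, 291, 2800]);


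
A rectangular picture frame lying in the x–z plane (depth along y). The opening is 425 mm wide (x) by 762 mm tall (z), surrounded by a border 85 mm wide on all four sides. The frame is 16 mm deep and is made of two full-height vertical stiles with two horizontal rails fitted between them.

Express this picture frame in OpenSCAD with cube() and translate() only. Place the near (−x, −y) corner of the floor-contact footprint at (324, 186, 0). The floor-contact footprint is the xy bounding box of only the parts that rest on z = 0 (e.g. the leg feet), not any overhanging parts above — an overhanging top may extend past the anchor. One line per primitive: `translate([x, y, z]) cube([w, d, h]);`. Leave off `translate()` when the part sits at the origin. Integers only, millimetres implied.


translate([324, 186, 0]) cube([85, 16, 932]);
translate([834, 186, 0]) cube([85, 16, 932]);
translate([409, 186, 0]) cube([425, 16, 85]);
translate([409, 186, 847]) cube([425, 16, 85]);


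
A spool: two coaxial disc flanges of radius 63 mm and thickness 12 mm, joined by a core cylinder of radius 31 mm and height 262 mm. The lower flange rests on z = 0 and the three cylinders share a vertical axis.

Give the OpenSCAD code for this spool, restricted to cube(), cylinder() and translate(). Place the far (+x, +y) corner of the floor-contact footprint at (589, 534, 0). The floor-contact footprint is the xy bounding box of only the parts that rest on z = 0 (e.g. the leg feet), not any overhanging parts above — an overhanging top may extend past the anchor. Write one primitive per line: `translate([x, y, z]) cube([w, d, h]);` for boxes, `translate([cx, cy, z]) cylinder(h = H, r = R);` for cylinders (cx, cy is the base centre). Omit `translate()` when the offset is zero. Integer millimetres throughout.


translate([526, 471, 0]) cylinder(h = 12, r = 63);
translate([526, 471, 12]) cylinder(h = 262, r = 31);
translate([526, 471, 274]) cylinder(h = 12, r = 63);


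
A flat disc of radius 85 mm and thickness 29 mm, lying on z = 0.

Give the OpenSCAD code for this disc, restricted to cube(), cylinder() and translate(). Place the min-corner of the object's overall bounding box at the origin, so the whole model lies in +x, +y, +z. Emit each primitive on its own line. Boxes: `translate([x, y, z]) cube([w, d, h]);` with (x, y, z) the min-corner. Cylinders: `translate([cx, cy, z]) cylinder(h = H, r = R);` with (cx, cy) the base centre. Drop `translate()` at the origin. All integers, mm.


translate([85, 85, 0]) cylinder(h = 29, r = 85);


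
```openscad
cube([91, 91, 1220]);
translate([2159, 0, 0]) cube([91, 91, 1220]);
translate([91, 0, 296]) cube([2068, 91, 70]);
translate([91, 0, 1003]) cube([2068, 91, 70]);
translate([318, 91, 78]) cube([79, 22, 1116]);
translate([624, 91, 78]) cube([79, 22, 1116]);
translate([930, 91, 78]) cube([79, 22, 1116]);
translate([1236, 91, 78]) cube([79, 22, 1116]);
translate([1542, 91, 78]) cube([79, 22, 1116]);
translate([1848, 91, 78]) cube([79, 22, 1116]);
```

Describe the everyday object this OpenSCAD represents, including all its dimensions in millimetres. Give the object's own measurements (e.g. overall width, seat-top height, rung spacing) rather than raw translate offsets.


A fence section. Two 91×91 mm posts, 1220 mm tall, stand on the floor with a clear span of 2068 mm between their inner faces. Two horizontal rails of 91×70 mm section span the gap between the posts with their undersides at z = 296 mm and z = 1003 mm, flush with the posts' −y face. 6 pickets, each 79 mm wide, 22 mm thick and 1116 mm tall, are fixed to the +y face of the rails with their bottoms at z = 78 mm, spaced across the span with a 227 mm gap after the −x post and between neighbouring pickets, with 232 mm left before the +x post.


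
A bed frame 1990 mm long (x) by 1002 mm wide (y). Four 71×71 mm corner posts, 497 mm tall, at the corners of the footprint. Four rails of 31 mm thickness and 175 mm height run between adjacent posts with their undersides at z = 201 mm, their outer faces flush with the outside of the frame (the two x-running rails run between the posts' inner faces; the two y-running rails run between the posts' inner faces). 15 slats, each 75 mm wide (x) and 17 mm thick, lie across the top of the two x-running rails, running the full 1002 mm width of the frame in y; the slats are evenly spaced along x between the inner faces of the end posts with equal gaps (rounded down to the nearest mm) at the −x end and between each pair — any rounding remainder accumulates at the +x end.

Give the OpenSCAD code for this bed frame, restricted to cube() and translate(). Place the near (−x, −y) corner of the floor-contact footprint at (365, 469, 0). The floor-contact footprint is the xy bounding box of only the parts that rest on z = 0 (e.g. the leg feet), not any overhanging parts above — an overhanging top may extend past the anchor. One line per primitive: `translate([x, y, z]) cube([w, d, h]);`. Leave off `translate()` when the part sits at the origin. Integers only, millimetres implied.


translate([365, 469, 0]) cube([71, 71, 497]);
translate([365, 1400, 0]) cube([71, 71, 497]);
translate([2284, 469, 0]) cube([71, 71, 497]);
translate([2284, 1400, 0]) cube([71, 71, 497]);
translate([436, 469, 201]) cube([1848, 31, 175]);
translate([436, 1440, 201]) cube([1848, 31, 175]);
translate([365, 540, 201]) cube([31, 860, 175]);
translate([2324, 540, 201]) cube([31, 860, 175]);
translate([481, 469, 376]) cube([75, 1002, 17]);
translate([601, 469, 376]) cube([75, 1002, 17]);
translate([721, 469, 376]) cube([75, 1002, 17]);
translate([841, 469, 376]) cube([75, 1002, 17]);
translate([961, 469, 376]) cube([75, 1002, 17]);
translate([1081, 469, 376]) cube([75, 1002, 17]);
translate([1201, 469, 376]) cube([75, 1002, 17]);
translate([1321, 469, 376]) cube([75, 1002, 17]);
translate([1441, 469, 376]) cube([75, 1002, 17]);
translate([1561, 469, 376]) cube([75, 1002, 17]);
translate([1681, 469, 376]) cube([75, 1002, 17]);
translate([1801, 469, 376]) cube([75, 1002, 17]);
translate([1921, 469, 376]) cube([75, 1002, 17]);
translate([2041, 469, 376]) cube([75, 1002, 17]);
translate([2161, 469, 376]) cube([75, 1002, 17]);


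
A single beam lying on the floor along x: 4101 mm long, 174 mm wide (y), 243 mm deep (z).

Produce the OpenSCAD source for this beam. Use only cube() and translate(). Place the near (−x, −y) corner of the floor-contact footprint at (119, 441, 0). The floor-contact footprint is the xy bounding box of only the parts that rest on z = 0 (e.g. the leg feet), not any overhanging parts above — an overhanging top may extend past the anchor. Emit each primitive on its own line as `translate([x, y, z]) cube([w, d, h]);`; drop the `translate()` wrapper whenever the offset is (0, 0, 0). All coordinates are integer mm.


translate([119, 441, 0]) cube([4101, 174, 243]);


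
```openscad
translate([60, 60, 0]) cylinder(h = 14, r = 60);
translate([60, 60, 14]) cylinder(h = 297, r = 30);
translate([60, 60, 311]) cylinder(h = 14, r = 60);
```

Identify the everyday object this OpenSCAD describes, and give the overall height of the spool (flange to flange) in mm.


A spool. The overall height is 325 mm.

Three coaxial cylinders, large–small–large — a spool. Two 14 mm flanges and a 297 mm core give 14 + 297 + 14 = 325 mm.


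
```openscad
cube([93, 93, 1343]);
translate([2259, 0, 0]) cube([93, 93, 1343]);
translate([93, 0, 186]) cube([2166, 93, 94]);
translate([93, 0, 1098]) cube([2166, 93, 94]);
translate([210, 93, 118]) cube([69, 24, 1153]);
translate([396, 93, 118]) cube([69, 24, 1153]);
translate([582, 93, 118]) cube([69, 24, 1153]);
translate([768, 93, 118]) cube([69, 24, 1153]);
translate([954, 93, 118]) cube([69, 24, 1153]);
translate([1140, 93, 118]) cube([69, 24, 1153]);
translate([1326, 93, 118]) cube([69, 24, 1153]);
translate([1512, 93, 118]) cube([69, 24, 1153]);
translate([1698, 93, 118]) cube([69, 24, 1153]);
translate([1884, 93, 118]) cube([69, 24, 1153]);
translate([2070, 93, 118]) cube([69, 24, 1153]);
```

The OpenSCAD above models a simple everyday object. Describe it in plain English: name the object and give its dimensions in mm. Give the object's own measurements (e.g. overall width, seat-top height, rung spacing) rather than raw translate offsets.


A fence section. Two 93×93 mm posts, 1343 mm tall, stand on the floor with a clear span of 2166 mm between their inner faces. Two horizontal rails of 93×94 mm section span the gap between the posts with their undersides at z = 186 mm and z = 1098 mm, flush with the posts' −y face. 11 pickets, each 69 mm wide, 24 mm thick and 1153 mm tall, are fixed to the +y face of the rails with their bottoms at z = 118 mm, spaced across the span with a 117 mm gap after the −x post and between neighbouring pickets, with 120 mm left before the +x post.


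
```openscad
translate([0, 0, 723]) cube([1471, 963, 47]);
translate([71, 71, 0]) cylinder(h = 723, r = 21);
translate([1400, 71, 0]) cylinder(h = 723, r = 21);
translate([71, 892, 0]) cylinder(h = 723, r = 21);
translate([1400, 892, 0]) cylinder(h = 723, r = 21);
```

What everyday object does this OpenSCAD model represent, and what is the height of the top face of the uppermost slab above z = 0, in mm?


A table. The table height is 770 mm.

A 1471×963×47 slab sits at z = 723 on four Ø42 mm round legs — a table. The top surface is at 723 + 47 = 770 mm.


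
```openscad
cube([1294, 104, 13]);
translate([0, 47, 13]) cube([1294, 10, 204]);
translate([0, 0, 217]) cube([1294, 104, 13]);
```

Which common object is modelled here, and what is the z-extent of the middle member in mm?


An I-beam. The web height is 204 mm.

Two wide flanges with a thin centred web — an I-beam. Overall 230 mm minus two 13 mm flanges gives a web of 230 − 2·13 = 204 mm.


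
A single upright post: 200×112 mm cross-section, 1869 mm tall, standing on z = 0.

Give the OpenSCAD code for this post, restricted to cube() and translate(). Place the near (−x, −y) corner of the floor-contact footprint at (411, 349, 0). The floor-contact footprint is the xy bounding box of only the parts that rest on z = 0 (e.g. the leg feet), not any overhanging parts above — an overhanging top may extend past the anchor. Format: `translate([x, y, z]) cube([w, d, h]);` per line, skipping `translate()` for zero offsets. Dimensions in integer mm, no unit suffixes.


translate([411, 349, 0]) cube([200, 112, 1869]);


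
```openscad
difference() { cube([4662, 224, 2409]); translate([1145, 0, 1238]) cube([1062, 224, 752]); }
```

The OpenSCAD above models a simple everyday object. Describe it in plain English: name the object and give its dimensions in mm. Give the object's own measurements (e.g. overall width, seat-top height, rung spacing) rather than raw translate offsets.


A wall 4662 mm long (x), 224 mm thick (y), 2409 mm tall, with a rectangular window opening cut through it. The opening is 1062 mm wide and 752 mm tall; its sill is at z = 1238 mm and its near (−x) edge is 1145 mm from the wall's −x end. The opening passes through the full wall thickness.


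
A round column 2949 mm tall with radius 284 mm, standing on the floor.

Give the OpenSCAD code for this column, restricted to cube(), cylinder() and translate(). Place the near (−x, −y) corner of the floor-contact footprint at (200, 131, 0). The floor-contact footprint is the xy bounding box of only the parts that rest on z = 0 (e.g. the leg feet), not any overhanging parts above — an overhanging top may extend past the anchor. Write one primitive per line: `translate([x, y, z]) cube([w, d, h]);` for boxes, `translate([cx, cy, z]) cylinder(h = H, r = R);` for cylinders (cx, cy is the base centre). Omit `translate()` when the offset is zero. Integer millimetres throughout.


translate([484, 415, 0]) cylinder(h = 2949, r = 284);


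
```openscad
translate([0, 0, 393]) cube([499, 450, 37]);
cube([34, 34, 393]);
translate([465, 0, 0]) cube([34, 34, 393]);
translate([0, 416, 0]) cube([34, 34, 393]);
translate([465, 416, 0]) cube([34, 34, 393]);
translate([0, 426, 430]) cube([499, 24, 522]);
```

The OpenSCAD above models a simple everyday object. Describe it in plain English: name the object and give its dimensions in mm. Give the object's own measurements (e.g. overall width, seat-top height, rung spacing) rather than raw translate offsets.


A chair. The seat is a 499×450×37 mm slab with its top at z = 430 mm, on four 34×34 mm corner legs (flush with the seat edges, standing on z = 0). A flat backrest 24 mm thick, 522 mm tall, spans the full seat width and rises from the seat top along its +y edge, rear face flush with the rear of the seat.


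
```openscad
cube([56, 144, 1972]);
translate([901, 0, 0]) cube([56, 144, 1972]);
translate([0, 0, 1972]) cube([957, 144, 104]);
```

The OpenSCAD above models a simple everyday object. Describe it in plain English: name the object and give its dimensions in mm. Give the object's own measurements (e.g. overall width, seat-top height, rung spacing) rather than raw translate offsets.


A door frame. The clear opening is 845 mm wide and 1972 mm high. Two 56 mm wide jambs, 144 mm deep, stand either side of the opening from the floor to the top of the opening. A 104 mm thick head sits across the top of both jambs, spanning the full outside width of the frame.


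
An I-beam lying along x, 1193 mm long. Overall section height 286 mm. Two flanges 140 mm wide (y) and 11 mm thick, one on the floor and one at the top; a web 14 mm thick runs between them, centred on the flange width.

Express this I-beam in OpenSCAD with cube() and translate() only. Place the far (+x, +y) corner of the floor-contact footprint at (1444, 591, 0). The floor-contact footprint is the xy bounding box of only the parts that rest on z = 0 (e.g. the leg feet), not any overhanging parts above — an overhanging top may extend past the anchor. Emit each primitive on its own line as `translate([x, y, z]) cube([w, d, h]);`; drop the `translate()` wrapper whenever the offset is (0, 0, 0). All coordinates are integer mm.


translate([251, 451, 0]) cube([1193, 140, 11]);
translate([251, 514, 11]) cube([1193, 14, 264]);
translate([251, 451, 275]) cube([1193, 140, 11]);


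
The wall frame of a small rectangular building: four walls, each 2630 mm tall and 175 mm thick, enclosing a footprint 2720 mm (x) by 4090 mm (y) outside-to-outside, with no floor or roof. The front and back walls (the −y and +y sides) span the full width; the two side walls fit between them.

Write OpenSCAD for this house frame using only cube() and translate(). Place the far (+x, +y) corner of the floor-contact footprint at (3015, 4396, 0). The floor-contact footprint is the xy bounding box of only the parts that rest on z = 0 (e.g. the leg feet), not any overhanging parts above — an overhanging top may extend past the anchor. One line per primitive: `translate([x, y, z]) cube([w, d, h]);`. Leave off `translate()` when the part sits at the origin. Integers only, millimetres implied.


translate([295, 306, 0]) cube([2720, 175, 2630]);
translate([295, 4221, 0]) cube([2720, 175, 2630]);
translate([295, 481, 0]) cube([175, 3740, 2630]);
translate([2840, 481, 0]) cube([175, 3740, 2630]);


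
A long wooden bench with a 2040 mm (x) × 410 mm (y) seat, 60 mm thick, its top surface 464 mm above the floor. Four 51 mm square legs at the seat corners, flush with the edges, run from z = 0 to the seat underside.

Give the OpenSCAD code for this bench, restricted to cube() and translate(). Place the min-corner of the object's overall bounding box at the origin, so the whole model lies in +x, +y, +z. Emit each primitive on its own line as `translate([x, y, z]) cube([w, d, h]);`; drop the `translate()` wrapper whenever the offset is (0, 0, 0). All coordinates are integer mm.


translate([0, 0, 404]) cube([2040, 410, 60]);
cube([51, 51, 404]);
translate([0, 359, 0]) cube([51, 51, 404]);
translate([1989, 0, 0]) cube([51, 51, 404]);
translate([1989, 359, 0]) cube([51, 51, 404]);


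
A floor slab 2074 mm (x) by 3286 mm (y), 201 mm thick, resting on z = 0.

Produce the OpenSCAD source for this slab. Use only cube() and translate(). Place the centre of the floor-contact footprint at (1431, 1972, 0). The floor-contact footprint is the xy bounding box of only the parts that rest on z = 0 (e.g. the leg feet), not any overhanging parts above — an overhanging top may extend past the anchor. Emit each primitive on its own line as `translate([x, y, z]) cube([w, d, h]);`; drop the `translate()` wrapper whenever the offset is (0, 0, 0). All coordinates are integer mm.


translate([394, 329, 0]) cube([2074, 3286, 201]);


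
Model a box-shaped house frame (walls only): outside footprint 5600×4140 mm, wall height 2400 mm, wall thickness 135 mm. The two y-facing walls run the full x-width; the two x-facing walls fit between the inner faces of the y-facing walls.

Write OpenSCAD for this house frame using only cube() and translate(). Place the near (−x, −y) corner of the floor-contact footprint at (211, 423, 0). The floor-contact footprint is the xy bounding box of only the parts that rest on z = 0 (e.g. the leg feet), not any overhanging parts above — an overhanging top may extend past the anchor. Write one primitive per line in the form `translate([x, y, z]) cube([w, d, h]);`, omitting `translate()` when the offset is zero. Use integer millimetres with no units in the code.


translate([211, 423, 0]) cube([5600, 135, 2400]);
translate([211, 4428, 0]) cube([5600, 135, 2400]);
translate([211, 558, 0]) cube([135, 3870, 2400]);
translate([5676, 558, 0]) cube([135, 3870, 2400]);


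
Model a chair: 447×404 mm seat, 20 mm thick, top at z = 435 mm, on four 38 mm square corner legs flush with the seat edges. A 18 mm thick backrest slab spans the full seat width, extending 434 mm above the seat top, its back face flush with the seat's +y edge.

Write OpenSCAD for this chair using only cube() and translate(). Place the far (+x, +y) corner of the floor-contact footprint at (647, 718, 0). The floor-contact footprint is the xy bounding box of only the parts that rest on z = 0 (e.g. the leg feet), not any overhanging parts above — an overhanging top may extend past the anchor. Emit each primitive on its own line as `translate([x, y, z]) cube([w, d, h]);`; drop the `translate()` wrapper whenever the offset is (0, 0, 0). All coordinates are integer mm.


translate([200, 314, 415]) cube([447, 404, 20]);
translate([200, 314, 0]) cube([38, 38, 415]);
translate([609, 314, 0]) cube([38, 38, 415]);
translate([200, 680, 0]) cube([38, 38, 415]);
translate([609, 680, 0]) cube([38, 38, 415]);
translate([200, 700, 435]) cube([447, 18, 434]);


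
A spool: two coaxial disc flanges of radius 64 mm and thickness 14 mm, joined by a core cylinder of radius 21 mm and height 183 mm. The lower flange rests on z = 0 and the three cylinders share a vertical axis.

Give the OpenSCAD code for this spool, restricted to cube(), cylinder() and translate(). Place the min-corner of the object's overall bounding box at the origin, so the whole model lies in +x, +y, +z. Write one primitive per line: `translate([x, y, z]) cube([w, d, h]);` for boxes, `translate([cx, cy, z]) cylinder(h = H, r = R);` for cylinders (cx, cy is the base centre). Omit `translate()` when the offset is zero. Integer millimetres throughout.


translate([64, 64, 0]) cylinder(h = 14, r = 64);
translate([64, 64, 14]) cylinder(h = 183, r = 21);
translate([64, 64, 197]) cylinder(h = 14, r = 64);


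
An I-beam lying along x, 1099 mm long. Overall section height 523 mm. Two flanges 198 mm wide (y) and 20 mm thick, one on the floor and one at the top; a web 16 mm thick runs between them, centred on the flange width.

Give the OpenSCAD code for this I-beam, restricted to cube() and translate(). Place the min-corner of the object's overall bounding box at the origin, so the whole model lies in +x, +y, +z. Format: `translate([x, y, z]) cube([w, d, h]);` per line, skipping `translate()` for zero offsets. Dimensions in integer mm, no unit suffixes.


cube([1099, 198, 20]);
translate([0, 91, 20]) cube([1099, 16, 483]);
translate([0, 0, 503]) cube([1099, 198, 20]);


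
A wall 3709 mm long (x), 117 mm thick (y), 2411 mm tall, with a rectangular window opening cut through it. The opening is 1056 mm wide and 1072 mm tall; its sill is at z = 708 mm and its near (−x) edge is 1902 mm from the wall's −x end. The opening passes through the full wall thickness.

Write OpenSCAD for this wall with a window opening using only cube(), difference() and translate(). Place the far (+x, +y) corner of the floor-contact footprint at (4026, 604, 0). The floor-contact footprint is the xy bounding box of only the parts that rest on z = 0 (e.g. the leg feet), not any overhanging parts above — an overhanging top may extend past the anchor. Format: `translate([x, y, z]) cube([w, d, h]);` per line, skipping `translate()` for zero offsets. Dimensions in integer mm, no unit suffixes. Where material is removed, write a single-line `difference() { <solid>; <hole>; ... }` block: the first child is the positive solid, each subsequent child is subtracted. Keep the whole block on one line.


difference() { translate([317, 487, 0]) cube([3709, 117, 2411]); translate([2219, 487, 708]) cube([1056, 117, 1072]); }


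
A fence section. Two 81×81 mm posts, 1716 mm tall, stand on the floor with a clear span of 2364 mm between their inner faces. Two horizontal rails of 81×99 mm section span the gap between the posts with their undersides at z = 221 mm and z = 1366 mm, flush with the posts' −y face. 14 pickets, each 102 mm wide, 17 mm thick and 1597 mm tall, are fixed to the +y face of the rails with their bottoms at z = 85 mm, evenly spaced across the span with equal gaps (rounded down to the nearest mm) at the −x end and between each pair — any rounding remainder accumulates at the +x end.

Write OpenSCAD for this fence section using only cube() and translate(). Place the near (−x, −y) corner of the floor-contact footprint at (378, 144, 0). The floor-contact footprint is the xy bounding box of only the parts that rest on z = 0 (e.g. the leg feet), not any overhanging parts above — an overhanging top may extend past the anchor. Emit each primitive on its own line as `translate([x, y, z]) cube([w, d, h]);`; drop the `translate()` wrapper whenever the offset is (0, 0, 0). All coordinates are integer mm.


translate([378, 144, 0]) cube([81, 81, 1716]);
translate([2823, 144, 0]) cube([81, 81, 1716]);
translate([459, 144, 221]) cube([2364, 81, 99]);
translate([459, 144, 1366]) cube([2364, 81, 99]);
translate([521, 225, 85]) cube([102, 17, 1597]);
translate([685, 225, 85]) cube([102, 17, 1597]);
translate([849, 225, 85]) cube([102, 17, 1597]);
translate([1013, 225, 85]) cube([102, 17, 1597]);
translate([1177, 225, 85]) cube([102, 17, 1597]);
translate([1341, 225, 85]) cube([102, 17, 1597]);
translate([1505, 225, 85]) cube([102, 17, 1597]);
translate([1669, 225, 85]) cube([102, 17, 1597]);
translate([1833, 225, 85]) cube([102, 17, 1597]);
translate([1997, 225, 85]) cube([102, 17, 1597]);
translate([2161, 225, 85]) cube([102, 17, 1597]);
translate([2325, 225, 85]) cube([102, 17, 1597]);
translate([2489, 225, 85]) cube([102, 17, 1597]);
translate([2653, 225, 85]) cube([102, 17, 1597]);


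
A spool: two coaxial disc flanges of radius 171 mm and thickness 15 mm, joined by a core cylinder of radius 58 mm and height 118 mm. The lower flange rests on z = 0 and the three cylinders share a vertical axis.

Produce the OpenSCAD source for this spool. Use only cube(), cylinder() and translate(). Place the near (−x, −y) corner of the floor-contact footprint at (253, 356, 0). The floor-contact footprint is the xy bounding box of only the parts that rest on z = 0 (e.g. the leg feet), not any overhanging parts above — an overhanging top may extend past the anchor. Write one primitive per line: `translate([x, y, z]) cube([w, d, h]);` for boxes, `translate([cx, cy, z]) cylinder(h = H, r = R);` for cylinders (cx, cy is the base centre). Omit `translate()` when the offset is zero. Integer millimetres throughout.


translate([424, 527, 0]) cylinder(h = 15, r = 171);
translate([424, 527, 15]) cylinder(h = 118, r = 58);
translate([424, 527, 133]) cylinder(h = 15, r = 171);


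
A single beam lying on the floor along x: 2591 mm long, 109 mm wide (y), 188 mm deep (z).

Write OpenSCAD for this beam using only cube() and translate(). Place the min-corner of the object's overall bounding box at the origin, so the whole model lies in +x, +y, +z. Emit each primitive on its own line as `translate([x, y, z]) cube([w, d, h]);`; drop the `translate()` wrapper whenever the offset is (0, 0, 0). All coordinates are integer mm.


cube([2591, 109, 188]);


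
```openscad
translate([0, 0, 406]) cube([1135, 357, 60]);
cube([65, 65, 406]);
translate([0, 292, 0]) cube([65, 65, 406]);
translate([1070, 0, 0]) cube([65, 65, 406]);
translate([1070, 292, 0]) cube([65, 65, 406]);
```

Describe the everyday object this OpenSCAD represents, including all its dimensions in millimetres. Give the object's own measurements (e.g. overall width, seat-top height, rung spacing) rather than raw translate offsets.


A long wooden bench with a 1135 mm (x) × 357 mm (y) seat, 60 mm thick, its top surface 466 mm above the floor. Four 65 mm square legs at the seat corners, flush with the edges, run from z = 0 to the seat underside.


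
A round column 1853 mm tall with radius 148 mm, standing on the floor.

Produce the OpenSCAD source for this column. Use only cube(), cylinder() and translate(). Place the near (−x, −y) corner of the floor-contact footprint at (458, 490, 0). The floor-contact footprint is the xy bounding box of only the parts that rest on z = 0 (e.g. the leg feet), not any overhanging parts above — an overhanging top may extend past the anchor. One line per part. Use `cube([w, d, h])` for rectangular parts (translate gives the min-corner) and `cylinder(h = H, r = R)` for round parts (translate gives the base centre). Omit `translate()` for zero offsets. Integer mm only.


translate([606, 638, 0]) cylinder(h = 1853, r = 148);


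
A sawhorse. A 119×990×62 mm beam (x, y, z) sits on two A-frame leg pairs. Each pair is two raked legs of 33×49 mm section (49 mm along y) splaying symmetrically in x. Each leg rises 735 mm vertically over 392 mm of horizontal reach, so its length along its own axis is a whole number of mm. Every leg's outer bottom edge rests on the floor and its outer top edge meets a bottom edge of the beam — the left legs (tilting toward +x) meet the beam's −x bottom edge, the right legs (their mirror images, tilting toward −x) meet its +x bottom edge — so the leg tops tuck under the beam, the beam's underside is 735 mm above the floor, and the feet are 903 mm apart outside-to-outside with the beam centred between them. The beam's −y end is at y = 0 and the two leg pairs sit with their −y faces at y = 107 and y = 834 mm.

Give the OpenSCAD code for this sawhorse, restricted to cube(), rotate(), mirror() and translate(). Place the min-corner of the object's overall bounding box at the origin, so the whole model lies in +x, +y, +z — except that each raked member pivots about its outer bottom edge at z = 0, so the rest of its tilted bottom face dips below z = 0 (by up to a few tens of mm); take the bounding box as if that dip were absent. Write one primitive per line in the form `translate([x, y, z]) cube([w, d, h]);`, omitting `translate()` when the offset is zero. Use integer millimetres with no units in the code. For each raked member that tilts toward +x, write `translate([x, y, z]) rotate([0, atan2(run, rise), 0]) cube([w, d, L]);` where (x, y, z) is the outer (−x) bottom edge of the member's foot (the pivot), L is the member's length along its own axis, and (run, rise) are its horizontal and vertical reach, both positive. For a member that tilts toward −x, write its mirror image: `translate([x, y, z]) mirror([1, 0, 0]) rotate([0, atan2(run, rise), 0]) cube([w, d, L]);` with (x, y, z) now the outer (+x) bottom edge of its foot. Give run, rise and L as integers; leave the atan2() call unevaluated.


translate([392, 0, 735]) cube([119, 990, 62]);
translate([0, 107, 0]) rotate([0, atan2(392, 735), 0]) cube([33, 49, 833]);
translate([903, 107, 0]) mirror([1, 0, 0]) rotate([0, atan2(392, 735), 0]) cube([33, 49, 833]);
translate([0, 834, 0]) rotate([0, atan2(392, 735), 0]) cube([33, 49, 833]);
translate([903, 834, 0]) mirror([1, 0, 0]) rotate([0, atan2(392, 735), 0]) cube([33, 49, 833]);


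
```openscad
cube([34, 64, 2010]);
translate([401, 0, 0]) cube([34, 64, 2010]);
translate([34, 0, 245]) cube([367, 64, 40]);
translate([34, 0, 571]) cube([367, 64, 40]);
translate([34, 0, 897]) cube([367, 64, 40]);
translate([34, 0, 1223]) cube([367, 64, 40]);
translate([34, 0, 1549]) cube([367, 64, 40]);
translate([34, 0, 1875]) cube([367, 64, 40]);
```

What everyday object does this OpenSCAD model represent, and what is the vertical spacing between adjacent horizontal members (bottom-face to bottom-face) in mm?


A ladder. The rung spacing is 326 mm.

Two tall 34×64 posts with 6 short bars between them — a ladder. Adjacent rungs sit at z = 245 and z = 571, so the spacing is 571 − 245 = 326 mm.


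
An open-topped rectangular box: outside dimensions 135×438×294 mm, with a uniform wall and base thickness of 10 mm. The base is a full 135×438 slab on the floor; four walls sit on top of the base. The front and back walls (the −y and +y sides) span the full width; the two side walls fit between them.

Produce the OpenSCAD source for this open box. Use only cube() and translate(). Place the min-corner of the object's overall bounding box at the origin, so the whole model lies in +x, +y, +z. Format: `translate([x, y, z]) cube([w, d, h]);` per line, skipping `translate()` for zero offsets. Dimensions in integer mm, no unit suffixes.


cube([135, 438, 10]);
translate([0, 0, 10]) cube([135, 10, 284]);
translate([0, 428, 10]) cube([135, 10, 284]);
translate([0, 10, 10]) cube([10, 418, 284]);
translate([125, 10, 10]) cube([10, 418, 284]);
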